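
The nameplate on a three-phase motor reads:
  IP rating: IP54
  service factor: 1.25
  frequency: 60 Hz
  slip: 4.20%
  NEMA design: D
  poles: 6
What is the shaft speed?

1150 rpm

n_s = 120f/p = 120×60/6 = 1200 rpm
n = n_s(1 − s) = 1200 × (1 − 0.042) = 1150 rpm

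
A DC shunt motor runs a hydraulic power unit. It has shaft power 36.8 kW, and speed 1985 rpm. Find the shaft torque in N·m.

ω = 2π × 1985/60 = 207.9 rad/s
τ = P/ω = 36800/207.9 = 177 N·m

177 N·m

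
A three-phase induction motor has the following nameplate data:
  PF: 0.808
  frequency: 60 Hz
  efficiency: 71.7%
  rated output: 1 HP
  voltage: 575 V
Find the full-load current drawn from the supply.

P_out = 1 × 746 = 746 W
P_in = P_out / η = 746 / 0.717 = 1040 W
I_L = P_in / (√3·V_L·cosφ) = 1040 / (1.732 × 575 × 0.808) = 1.29 A

1.29 A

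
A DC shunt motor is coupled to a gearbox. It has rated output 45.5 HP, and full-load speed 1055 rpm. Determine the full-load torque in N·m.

P_out = 45.5 × 746 = 33943 W
ω = 2π × 1055/60 = 110.5 rad/s
τ = P_out/ω = 33943/110.5 = 307 N·m

307 N·m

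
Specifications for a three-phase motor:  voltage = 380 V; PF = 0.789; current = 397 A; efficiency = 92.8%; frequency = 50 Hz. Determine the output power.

P_in = √3·V·I·cosφ = 1.732 × 380 × 397 × 0.789 = 206157 W
P_out = η·P_in = 0.928 × 206157 = 191314 W

191 kW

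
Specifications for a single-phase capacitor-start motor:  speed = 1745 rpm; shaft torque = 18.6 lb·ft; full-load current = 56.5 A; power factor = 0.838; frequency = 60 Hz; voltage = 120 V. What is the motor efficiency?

τ = 18.6 lb·ft × 1.356 = 25.22 N·m
ω = 2π × 1745/60 = 182.7 rad/s; P_out = τω = 25.22 × 182.7 = 4608 W
P_in = V·I·cosφ = 120 × 56.5 × 0.838 = 5682 W
η = P_out / P_in = 4608 / 5682 = 0.811 = 81.1%

81.1 %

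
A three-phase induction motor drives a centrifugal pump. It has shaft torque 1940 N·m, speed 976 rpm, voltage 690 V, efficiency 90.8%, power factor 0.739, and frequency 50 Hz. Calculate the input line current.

247 A

ω = 2π×976/60 = 102.2 rad/s; P_out = τω = 1940 × 102.2 = 198268 W
P_in = P_out / η = 198268 / 0.908 = 218357 W
I_L = P_in / (√3·V_L·cosφ) = 218357 / (1.732 × 690 × 0.739) = 247 A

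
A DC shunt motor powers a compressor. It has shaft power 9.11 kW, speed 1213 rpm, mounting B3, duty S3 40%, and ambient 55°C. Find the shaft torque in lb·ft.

52.9 lb·ft

ω = 2π × 1213/60 = 127 rad/s
τ = P/ω = 9110/127 = 71.73 N·m
In lb·ft: 71.73/1.356 = 52.9 lb·ft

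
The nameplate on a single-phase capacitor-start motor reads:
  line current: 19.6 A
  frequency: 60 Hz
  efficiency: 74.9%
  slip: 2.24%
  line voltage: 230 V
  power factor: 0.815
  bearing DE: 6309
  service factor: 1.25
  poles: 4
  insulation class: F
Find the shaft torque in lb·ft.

11 lb·ft

P_in = V·I·cosφ = 230 × 19.6 × 0.815 = 3674 W
P_out = η·P_in = 0.749 × 3674 = 2752 W
n_s = 120×60/4 = 1800 rpm; n = 1800×(1−0.0224) = 1760 rpm
ω = 2π×1760/60 = 184.3 rad/s
τ = P_out/ω = 2752/184.3 = 14.93 N·m
In lb·ft: 14.93/1.356 = 11 lb·ft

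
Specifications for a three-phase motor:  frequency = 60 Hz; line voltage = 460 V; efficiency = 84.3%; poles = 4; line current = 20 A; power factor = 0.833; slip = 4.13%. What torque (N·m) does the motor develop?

P_in = √3·V·I·cosφ = 1.732 × 460 × 20 × 0.833 = 13273 W
P_out = η·P_in = 0.843 × 13273 = 11189 W
n_s = 120×60/4 = 1800 rpm; n = 1800×(1−0.0413) = 1726 rpm
ω = 2π×1726/60 = 180.7 rad/s
τ = P_out/ω = 11189/180.7 = 61.9 N·m

61.9 N·m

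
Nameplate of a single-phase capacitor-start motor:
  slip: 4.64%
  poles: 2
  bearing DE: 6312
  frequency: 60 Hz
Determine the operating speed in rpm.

n_s = 120f/p = 120×60/2 = 3600 rpm
n = n_s(1 − s) = 3600 × (1 − 0.0464) = 3433 rpm

3433 rpm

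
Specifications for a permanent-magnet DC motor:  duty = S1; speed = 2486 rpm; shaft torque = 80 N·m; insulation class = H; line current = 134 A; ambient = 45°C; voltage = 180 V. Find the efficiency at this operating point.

86.3 %

ω = 2π × 2486/60 = 260.3 rad/s; P_out = τω = 80 × 260.3 = 20824 W
P_in = V·I = 180 × 134 = 24120 W
η = P_out / P_in = 20824 / 24120 = 0.863 = 86.3%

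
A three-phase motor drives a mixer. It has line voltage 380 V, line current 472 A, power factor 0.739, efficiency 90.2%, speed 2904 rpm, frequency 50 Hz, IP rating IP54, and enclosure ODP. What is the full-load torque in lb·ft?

P_in = √3·V·I·cosφ = 1.732 × 380 × 472 × 0.739 = 229571 W
P_out = η·P_in = 0.902 × 229571 = 207073 W
n = 2904 rpm
ω = 2π×2904/60 = 304.1 rad/s
τ = P_out/ω = 207073/304.1 = 680.9 N·m
In lb·ft: 680.9/1.356 = 502 lb·ft

502 lb·ft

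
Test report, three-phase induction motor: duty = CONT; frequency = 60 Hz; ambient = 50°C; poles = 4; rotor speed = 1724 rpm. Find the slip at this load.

n_s = 120f/p = 120×60/4 = 1800 rpm
s = (n_s − n)/n_s = (1800 − 1724)/1800 = 0.0422

4.22 %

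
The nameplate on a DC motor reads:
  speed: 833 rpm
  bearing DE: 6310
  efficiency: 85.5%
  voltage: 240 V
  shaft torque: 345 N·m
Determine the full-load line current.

147 A

ω = 2π×833/60 = 87.23 rad/s; P_out = τω = 345 × 87.23 = 30094 W
P_in = P_out / η = 30094 / 0.855 = 35198 W
I = P_in / V = 35198 / 240 = 147 A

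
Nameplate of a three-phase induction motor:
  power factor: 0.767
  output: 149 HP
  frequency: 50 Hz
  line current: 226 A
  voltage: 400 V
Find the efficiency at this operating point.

92.6 %

P_out = 149 × 746 = 111154 W
P_in = √3·V_L·I_L·cosφ = 1.732 × 400 × 226 × 0.767 = 120091 W
η = P_out / P_in = 111154 / 120091 = 0.926 = 92.6%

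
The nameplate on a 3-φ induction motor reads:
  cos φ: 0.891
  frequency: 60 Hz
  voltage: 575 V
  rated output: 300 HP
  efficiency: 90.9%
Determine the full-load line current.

277 A

P_out = 300 × 746 = 223800 W
P_in = P_out / η = 223800 / 0.909 = 246205 W
I_L = P_in / (√3·V_L·cosφ) = 246205 / (1.732 × 575 × 0.891) = 277 A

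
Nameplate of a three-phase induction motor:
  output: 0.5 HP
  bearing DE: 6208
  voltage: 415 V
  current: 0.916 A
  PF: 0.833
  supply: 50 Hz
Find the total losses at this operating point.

175 W

P_in = √3·V·I·cosφ = 1.732×415×0.916×0.833 = 548 W
P_out = 0.5×746 = 373 W
Losses = P_in − P_out = 548 − 373 = 175 W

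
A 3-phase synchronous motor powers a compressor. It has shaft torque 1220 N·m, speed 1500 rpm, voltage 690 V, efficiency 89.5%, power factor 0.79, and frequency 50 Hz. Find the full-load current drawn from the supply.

ω = 2π×1500/60 = 157.1 rad/s; P_out = τω = 1220 × 157.1 = 191662 W
P_in = P_out / η = 191662 / 0.895 = 214147 W
I_L = P_in / (√3·V_L·cosφ) = 214147 / (1.732 × 690 × 0.79) = 227 A

227 A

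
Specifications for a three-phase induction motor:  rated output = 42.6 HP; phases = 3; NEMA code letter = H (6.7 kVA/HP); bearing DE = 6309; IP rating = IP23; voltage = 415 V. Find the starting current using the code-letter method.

S_LR = 6.7 × 42.6 = 285.42 kVA
I_LR = S_LR/(√3·V_L) = 285420/(1.732×415) = 397 A

397 A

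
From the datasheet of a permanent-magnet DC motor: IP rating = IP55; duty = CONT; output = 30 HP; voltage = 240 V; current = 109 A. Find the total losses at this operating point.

P_in = V·I = 240×109 = 26160 W
P_out = 30×746 = 22380 W
Losses = P_in − P_out = 26160 − 22380 = 3780 W

3780 W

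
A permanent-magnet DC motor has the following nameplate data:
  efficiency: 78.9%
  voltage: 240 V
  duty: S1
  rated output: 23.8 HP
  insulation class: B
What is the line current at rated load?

P_out = 23.8 × 746 = 17755 W
P_in = P_out / η = 17755 / 0.789 = 22503 W
I = P_in / V = 22503 / 240 = 93.8 A

93.8 A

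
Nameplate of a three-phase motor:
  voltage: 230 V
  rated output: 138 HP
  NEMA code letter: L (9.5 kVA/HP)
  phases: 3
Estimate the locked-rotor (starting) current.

S_LR = 9.5 × 138 = 1311 kVA
I_LR = S_LR/(√3·V_L) = 1311000/(1.732×230) = 3290 A

3290 A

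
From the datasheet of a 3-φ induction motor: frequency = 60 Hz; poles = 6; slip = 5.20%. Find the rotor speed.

n_s = 120f/p = 120×60/6 = 1200 rpm
n = n_s(1 − s) = 1200 × (1 − 0.052) = 1138 rpm

1138 rpm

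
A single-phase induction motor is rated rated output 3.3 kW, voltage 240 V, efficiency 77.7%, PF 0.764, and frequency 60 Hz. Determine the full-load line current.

23.2 A

P_out = 3.3 kW = 3300 W
P_in = P_out / η = 3300 / 0.777 = 4247 W
I = P_in / (V·cosφ) = 4247 / (240 × 0.764) = 23.2 A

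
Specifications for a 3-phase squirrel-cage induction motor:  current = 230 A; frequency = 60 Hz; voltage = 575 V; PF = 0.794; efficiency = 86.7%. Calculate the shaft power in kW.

158 kW

P_in = √3·V·I·cosφ = 1.732 × 575 × 230 × 0.794 = 181871 W
P_out = η·P_in = 0.867 × 181871 = 157682 W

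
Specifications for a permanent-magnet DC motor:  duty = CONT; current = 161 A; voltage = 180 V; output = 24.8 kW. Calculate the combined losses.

P_in = V·I = 180×161 = 28980 W
P_out = 24800 W
Losses = P_in − P_out = 28980 − 24800 = 4180 W

4180 W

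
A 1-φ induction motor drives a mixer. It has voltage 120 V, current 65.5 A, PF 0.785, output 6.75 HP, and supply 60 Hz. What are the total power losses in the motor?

1130 W

P_in = V·I·cosφ = 120×65.5×0.785 = 6170 W
P_out = 6.75×746 = 5036 W
Losses = P_in − P_out = 6170 − 5036 = 1134 W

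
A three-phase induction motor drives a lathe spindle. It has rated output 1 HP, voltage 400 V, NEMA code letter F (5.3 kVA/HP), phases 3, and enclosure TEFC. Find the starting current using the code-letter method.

7.65 A

S_LR = 5.3 × 1 = 5.3 kVA
I_LR = S_LR/(√3·V_L) = 5300/(1.732×400) = 7.65 A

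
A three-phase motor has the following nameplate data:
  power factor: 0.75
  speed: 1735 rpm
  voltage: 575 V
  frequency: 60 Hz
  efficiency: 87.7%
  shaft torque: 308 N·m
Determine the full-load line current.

85.4 A

ω = 2π×1735/60 = 181.7 rad/s; P_out = τω = 308 × 181.7 = 55964 W
P_in = P_out / η = 55964 / 0.877 = 63813 W
I_L = P_in / (√3·V_L·cosφ) = 63813 / (1.732 × 575 × 0.75) = 85.4 A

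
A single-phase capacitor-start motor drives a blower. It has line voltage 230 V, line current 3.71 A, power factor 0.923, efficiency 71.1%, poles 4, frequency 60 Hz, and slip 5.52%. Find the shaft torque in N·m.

P_in = V·I·cosφ = 230 × 3.71 × 0.923 = 788 W
P_out = η·P_in = 0.711 × 788 = 560 W
n_s = 120×60/4 = 1800 rpm; n = 1800×(1−0.0552) = 1701 rpm
ω = 2π×1701/60 = 178.1 rad/s
τ = P_out/ω = 560/178.1 = 3.14 N·m

3.14 N·m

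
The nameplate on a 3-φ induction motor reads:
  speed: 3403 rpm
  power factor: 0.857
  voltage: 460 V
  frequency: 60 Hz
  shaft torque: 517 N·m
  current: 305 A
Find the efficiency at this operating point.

ω = 2π × 3403/60 = 356.4 rad/s; P_out = τω = 517 × 356.4 = 184259 W
P_in = √3·V_L·I_L·cosφ = 1.732 × 460 × 305 × 0.857 = 208251 W
η = P_out / P_in = 184259 / 208251 = 0.885 = 88.5%

88.5 %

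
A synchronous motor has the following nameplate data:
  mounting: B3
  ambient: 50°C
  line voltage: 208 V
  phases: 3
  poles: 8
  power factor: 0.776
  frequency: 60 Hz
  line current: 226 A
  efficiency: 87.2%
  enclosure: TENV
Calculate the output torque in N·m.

585 N·m

P_in = √3·V·I·cosφ = 1.732 × 208 × 226 × 0.776 = 63180 W
P_out = η·P_in = 0.872 × 63180 = 55093 W
n = n_s = 120×60/8 = 900 rpm (synchronous)
ω = 2π×900/60 = 94.25 rad/s
τ = P_out/ω = 55093/94.25 = 585 N·m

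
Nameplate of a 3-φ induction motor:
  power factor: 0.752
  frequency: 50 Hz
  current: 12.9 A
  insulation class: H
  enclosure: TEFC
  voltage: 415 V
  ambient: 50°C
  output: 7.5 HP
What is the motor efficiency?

80.2 %

P_out = 7.5 × 746 = 5595 W
P_in = √3·V_L·I_L·cosφ = 1.732 × 415 × 12.9 × 0.752 = 6973 W
η = P_out / P_in = 5595 / 6973 = 0.802 = 80.2%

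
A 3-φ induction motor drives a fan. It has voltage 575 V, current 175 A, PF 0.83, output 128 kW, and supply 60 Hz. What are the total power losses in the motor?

P_in = √3·V·I·cosφ = 1.732×575×175×0.83 = 144654 W
P_out = 128000 W
Losses = P_in − P_out = 144654 − 128000 = 16654 W

16.7 kW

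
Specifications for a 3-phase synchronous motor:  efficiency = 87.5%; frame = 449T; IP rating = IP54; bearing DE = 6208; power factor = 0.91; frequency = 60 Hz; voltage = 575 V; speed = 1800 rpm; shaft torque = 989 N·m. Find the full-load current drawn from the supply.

235 A

ω = 2π×1800/60 = 188.5 rad/s; P_out = τω = 989 × 188.5 = 186427 W
P_in = P_out / η = 186427 / 0.875 = 213059 W
I_L = P_in / (√3·V_L·cosφ) = 213059 / (1.732 × 575 × 0.91) = 235 A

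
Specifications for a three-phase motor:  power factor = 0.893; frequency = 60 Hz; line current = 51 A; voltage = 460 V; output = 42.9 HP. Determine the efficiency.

P_out = 42.9 × 746 = 32003 W
P_in = √3·V_L·I_L·cosφ = 1.732 × 460 × 51 × 0.893 = 36285 W
η = P_out / P_in = 32003 / 36285 = 0.882 = 88.2%

88.2 %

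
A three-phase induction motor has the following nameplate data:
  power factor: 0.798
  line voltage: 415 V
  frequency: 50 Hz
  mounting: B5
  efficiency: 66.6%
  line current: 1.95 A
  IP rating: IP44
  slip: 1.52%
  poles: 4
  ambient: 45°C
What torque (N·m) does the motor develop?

4.82 N·m

P_in = √3·V·I·cosφ = 1.732 × 415 × 1.95 × 0.798 = 1118 W
P_out = η·P_in = 0.666 × 1118 = 745 W
n_s = 120×50/4 = 1500 rpm; n = 1500×(1−0.0152) = 1477 rpm
ω = 2π×1477/60 = 154.7 rad/s
τ = P_out/ω = 745/154.7 = 4.82 N·m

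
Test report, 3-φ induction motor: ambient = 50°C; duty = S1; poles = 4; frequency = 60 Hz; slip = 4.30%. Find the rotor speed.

n_s = 120f/p = 120×60/4 = 1800 rpm
n = n_s(1 − s) = 1800 × (1 − 0.043) = 1723 rpm

1723 rpm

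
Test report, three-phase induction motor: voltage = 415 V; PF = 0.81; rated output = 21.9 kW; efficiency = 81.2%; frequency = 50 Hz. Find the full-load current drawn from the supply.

P_out = 21.9 kW = 21900 W
P_in = P_out / η = 21900 / 0.812 = 26970 W
I_L = P_in / (√3·V_L·cosφ) = 26970 / (1.732 × 415 × 0.81) = 46.3 A

46.3 A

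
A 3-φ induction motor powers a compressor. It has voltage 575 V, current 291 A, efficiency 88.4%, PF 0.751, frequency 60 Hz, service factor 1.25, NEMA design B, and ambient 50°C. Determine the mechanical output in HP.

P_in = √3·V·I·cosφ = 1.732 × 575 × 291 × 0.751 = 217645 W
P_out = η·P_in = 0.884 × 217645 = 192398 W
= 192398/746 = 258 HP

258 HP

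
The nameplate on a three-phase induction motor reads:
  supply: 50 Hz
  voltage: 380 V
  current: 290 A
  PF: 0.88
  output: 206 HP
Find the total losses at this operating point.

14.3 kW

P_in = √3·V·I·cosφ = 1.732×380×290×0.88 = 167962 W
P_out = 206×746 = 153676 W
Losses = P_in − P_out = 167962 − 153676 = 14286 W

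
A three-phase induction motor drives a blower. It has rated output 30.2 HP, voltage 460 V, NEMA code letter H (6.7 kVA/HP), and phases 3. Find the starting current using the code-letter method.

S_LR = 6.7 × 30.2 = 202.34 kVA
I_LR = S_LR/(√3·V_L) = 202340/(1.732×460) = 254 A

254 A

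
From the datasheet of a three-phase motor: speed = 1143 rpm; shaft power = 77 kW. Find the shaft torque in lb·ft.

ω = 2π × 1143/60 = 119.7 rad/s
τ = P/ω = 77000/119.7 = 643.3 N·m
In lb·ft: 643.3/1.356 = 474 lb·ft

474 lb·ft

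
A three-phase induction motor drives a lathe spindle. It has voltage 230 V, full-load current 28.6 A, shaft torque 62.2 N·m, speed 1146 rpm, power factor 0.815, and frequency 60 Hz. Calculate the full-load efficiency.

ω = 2π × 1146/60 = 120 rad/s; P_out = τω = 62.2 × 120 = 7464 W
P_in = √3·V_L·I_L·cosφ = 1.732 × 230 × 28.6 × 0.815 = 9285 W
η = P_out / P_in = 7464 / 9285 = 0.804 = 80.4%

80.4 %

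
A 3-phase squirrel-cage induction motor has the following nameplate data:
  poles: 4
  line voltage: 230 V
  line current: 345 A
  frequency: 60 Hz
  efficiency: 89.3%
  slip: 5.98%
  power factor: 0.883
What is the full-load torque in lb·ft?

451 lb·ft

P_in = √3·V·I·cosφ = 1.732 × 230 × 345 × 0.883 = 121354 W
P_out = η·P_in = 0.893 × 121354 = 108369 W
n_s = 120×60/4 = 1800 rpm; n = 1800×(1−0.0598) = 1692 rpm
ω = 2π×1692/60 = 177.2 rad/s
τ = P_out/ω = 108369/177.2 = 611.6 N·m
In lb·ft: 611.6/1.356 = 451 lb·ft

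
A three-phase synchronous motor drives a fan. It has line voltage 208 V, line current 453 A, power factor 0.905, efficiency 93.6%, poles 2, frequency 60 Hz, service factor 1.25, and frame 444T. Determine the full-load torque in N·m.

367 N·m

P_in = √3·V·I·cosφ = 1.732 × 208 × 453 × 0.905 = 147692 W
P_out = η·P_in = 0.936 × 147692 = 138240 W
n = n_s = 120×60/2 = 3600 rpm (synchronous)
ω = 2π×3600/60 = 377 rad/s
τ = P_out/ω = 138240/377 = 367 N·m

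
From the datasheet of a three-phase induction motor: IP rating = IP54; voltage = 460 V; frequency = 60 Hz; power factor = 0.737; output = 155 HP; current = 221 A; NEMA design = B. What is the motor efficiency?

89.1 %

P_out = 155 × 746 = 115630 W
P_in = √3·V_L·I_L·cosφ = 1.732 × 460 × 221 × 0.737 = 129767 W
η = P_out / P_in = 115630 / 129767 = 0.891 = 89.1%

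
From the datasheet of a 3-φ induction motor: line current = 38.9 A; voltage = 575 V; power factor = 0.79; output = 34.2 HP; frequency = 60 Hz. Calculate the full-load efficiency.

P_out = 34.2 × 746 = 25513 W
P_in = √3·V_L·I_L·cosφ = 1.732 × 575 × 38.9 × 0.79 = 30605 W
η = P_out / P_in = 25513 / 30605 = 0.834 = 83.4%

83.4 %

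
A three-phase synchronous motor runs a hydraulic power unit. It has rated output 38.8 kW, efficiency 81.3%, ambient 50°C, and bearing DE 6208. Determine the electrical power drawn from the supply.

47.7 kW

P_out = 38800 W
P_in = P_out/η = 38800/0.813 = 47724 W = 47.7 kW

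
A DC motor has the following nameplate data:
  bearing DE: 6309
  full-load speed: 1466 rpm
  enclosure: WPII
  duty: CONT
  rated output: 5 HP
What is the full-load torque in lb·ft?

17.9 lb·ft

P_out = 5 × 746 = 3730 W
ω = 2π × 1466/60 = 153.5 rad/s
τ = P_out/ω = 3730/153.5 = 24.3 N·m
In lb·ft: 24.3/1.356 = 17.9 lb·ft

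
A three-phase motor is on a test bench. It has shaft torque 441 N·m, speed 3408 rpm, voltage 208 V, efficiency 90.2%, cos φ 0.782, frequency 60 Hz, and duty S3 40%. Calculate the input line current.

ω = 2π×3408/60 = 356.9 rad/s; P_out = τω = 441 × 356.9 = 157393 W
P_in = P_out / η = 157393 / 0.902 = 174493 W
I_L = P_in / (√3·V_L·cosφ) = 174493 / (1.732 × 208 × 0.782) = 619 A

619 A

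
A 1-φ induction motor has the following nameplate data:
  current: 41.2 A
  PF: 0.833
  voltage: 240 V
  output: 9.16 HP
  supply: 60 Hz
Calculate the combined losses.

1400 W

P_in = V·I·cosφ = 240×41.2×0.833 = 8237 W
P_out = 9.16×746 = 6833 W
Losses = P_in − P_out = 8237 − 6833 = 1404 W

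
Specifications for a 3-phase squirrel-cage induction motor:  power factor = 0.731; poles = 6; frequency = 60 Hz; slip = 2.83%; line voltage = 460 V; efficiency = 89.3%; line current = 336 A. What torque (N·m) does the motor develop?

1430 N·m

P_in = √3·V·I·cosφ = 1.732 × 460 × 336 × 0.731 = 195687 W
P_out = η·P_in = 0.893 × 195687 = 174748 W
n_s = 120×60/6 = 1200 rpm; n = 1200×(1−0.0283) = 1166 rpm
ω = 2π×1166/60 = 122.1 rad/s
τ = P_out/ω = 174748/122.1 = 1430 N·m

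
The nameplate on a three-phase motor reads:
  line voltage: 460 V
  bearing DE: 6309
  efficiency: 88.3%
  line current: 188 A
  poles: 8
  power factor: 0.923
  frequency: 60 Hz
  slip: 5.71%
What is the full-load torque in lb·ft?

1010 lb·ft

P_in = √3·V·I·cosφ = 1.732 × 460 × 188 × 0.923 = 138250 W
P_out = η·P_in = 0.883 × 138250 = 122075 W
n_s = 120×60/8 = 900 rpm; n = 900×(1−0.0571) = 849 rpm
ω = 2π×849/60 = 88.91 rad/s
τ = P_out/ω = 122075/88.91 = 1373 N·m
In lb·ft: 1373/1.356 = 1010 lb·ft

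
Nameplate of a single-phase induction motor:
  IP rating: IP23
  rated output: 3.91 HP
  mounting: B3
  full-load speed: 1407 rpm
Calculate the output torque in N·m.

19.8 N·m

P_out = 3.91 × 746 = 2917 W
ω = 2π × 1407/60 = 147.3 rad/s
τ = P_out/ω = 2917/147.3 = 19.8 N·m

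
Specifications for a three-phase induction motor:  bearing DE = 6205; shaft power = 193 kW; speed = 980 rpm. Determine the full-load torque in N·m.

1880 N·m

ω = 2π × 980/60 = 102.6 rad/s
τ = P/ω = 193000/102.6 = 1880 N·m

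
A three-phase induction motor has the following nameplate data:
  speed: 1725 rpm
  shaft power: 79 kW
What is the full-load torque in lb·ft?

323 lb·ft

ω = 2π × 1725/60 = 180.6 rad/s
τ = P/ω = 79000/180.6 = 437.4 N·m
In lb·ft: 437.4/1.356 = 323 lb·ft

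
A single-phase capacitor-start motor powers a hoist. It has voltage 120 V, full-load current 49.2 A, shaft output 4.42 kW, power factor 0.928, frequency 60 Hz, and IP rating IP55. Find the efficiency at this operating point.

80.7 %

P_out = 4.42 kW = 4420 W
P_in = V·I·cosφ = 120 × 49.2 × 0.928 = 5479 W
η = P_out / P_in = 4420 / 5479 = 0.807 = 80.7%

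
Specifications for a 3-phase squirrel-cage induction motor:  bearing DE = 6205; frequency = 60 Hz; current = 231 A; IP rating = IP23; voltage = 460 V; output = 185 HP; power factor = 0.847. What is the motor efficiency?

88.5 %

P_out = 185 × 746 = 138010 W
P_in = √3·V_L·I_L·cosφ = 1.732 × 460 × 231 × 0.847 = 155884 W
η = P_out / P_in = 138010 / 155884 = 0.885 = 88.5%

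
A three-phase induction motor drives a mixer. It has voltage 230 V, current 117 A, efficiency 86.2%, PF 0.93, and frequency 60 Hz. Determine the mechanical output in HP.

50.1 HP

P_in = √3·V·I·cosφ = 1.732 × 230 × 117 × 0.93 = 43346 W
P_out = η·P_in = 0.862 × 43346 = 37364 W
= 37364/746 = 50.1 HP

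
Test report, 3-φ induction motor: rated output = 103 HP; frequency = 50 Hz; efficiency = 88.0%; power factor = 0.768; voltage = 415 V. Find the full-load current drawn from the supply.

P_out = 103 × 746 = 76838 W
P_in = P_out / η = 76838 / 0.880 = 87316 W
I_L = P_in / (√3·V_L·cosφ) = 87316 / (1.732 × 415 × 0.768) = 158 A

158 A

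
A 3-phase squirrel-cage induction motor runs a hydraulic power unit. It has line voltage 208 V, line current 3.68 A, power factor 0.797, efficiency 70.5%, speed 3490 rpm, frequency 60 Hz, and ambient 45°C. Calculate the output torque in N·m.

P_in = √3·V·I·cosφ = 1.732 × 208 × 3.68 × 0.797 = 1057 W
P_out = η·P_in = 0.705 × 1057 = 745 W
n = 3490 rpm
ω = 2π×3490/60 = 365.5 rad/s
τ = P_out/ω = 745/365.5 = 2.04 N·m

2.04 N·m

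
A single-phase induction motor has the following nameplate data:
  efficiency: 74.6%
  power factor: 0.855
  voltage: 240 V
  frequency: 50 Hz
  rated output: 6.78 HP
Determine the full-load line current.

P_out = 6.78 × 746 = 5058 W
P_in = P_out / η = 5058 / 0.746 = 6780 W
I = P_in / (V·cosφ) = 6780 / (240 × 0.855) = 33 A

33 A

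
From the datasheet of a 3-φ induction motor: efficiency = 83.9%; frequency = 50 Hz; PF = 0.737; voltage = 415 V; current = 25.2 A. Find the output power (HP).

15 HP

P_in = √3·V·I·cosφ = 1.732 × 415 × 25.2 × 0.737 = 13349 W
P_out = η·P_in = 0.839 × 13349 = 11200 W
= 11200/746 = 15 HP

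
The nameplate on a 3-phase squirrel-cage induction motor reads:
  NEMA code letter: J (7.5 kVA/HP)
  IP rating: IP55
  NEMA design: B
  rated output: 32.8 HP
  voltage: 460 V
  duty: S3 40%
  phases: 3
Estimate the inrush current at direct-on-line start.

S_LR = 7.5 × 32.8 = 246 kVA
I_LR = S_LR/(√3·V_L) = 246000/(1.732×460) = 309 A

309 A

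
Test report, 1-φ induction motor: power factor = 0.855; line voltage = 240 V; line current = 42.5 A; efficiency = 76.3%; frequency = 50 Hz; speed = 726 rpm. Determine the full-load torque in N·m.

P_in = V·I·cosφ = 240 × 42.5 × 0.855 = 8721 W
P_out = η·P_in = 0.763 × 8721 = 6654 W
n = 726 rpm
ω = 2π×726/60 = 76.03 rad/s
τ = P_out/ω = 6654/76.03 = 87.5 N·m

87.5 N·m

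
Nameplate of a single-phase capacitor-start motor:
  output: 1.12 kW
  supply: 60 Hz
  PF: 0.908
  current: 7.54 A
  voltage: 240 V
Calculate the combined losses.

P_in = V·I·cosφ = 240×7.54×0.908 = 1643 W
P_out = 1120 W
Losses = P_in − P_out = 1643 − 1120 = 523 W

523 W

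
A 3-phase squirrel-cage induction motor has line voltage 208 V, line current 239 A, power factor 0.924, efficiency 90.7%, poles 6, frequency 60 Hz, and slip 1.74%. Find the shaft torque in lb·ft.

431 lb·ft

P_in = √3·V·I·cosφ = 1.732 × 208 × 239 × 0.924 = 79557 W
P_out = η·P_in = 0.907 × 79557 = 72158 W
n_s = 120×60/6 = 1200 rpm; n = 1200×(1−0.0174) = 1179 rpm
ω = 2π×1179/60 = 123.5 rad/s
τ = P_out/ω = 72158/123.5 = 584.3 N·m
In lb·ft: 584.3/1.356 = 431 lb·ft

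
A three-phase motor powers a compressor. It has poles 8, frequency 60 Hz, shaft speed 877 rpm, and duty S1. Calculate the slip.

n_s = 120f/p = 120×60/8 = 900 rpm
s = (n_s − n)/n_s = (900 − 877)/900 = 0.0256

2.56 %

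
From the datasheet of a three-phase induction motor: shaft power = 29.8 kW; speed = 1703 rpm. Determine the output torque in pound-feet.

ω = 2π × 1703/60 = 178.3 rad/s
τ = P/ω = 29800/178.3 = 167.1 N·m
In lb·ft: 167.1/1.356 = 123 lb·ft

123 lb·ft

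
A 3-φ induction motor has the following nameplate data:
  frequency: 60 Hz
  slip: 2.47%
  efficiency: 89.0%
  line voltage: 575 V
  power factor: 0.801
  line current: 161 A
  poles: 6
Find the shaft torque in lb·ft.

P_in = √3·V·I·cosφ = 1.732 × 575 × 161 × 0.801 = 128432 W
P_out = η·P_in = 0.89 × 128432 = 114304 W
n_s = 120×60/6 = 1200 rpm; n = 1200×(1−0.0247) = 1170 rpm
ω = 2π×1170/60 = 122.5 rad/s
τ = P_out/ω = 114304/122.5 = 933.1 N·m
In lb·ft: 933.1/1.356 = 688 lb·ft

688 lb·ft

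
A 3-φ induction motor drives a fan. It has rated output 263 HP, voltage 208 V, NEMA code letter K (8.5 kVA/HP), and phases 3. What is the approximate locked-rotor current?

S_LR = 8.5 × 263 = 2235.5 kVA
I_LR = S_LR/(√3·V_L) = 2235500/(1.732×208) = 6210 A

6210 A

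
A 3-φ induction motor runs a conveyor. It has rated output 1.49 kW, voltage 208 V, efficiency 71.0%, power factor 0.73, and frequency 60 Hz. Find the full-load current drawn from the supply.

7.98 A

P_out = 1.49 kW = 1490 W
P_in = P_out / η = 1490 / 0.710 = 2099 W
I_L = P_in / (√3·V_L·cosφ) = 2099 / (1.732 × 208 × 0.73) = 7.98 A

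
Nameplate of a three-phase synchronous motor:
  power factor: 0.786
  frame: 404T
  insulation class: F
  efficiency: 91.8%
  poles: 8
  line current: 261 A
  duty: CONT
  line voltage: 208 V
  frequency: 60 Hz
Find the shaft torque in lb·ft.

531 lb·ft

P_in = √3·V·I·cosφ = 1.732 × 208 × 261 × 0.786 = 73905 W
P_out = η·P_in = 0.918 × 73905 = 67845 W
n = n_s = 120×60/8 = 900 rpm (synchronous)
ω = 2π×900/60 = 94.25 rad/s
τ = P_out/ω = 67845/94.25 = 719.8 N·m
In lb·ft: 719.8/1.356 = 531 lb·ft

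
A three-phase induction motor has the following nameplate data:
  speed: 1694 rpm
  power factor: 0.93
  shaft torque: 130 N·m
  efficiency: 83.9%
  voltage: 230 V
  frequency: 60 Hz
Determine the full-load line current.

74.2 A

ω = 2π×1694/60 = 177.4 rad/s; P_out = τω = 130 × 177.4 = 23062 W
P_in = P_out / η = 23062 / 0.839 = 27487 W
I_L = P_in / (√3·V_L·cosφ) = 27487 / (1.732 × 230 × 0.93) = 74.2 A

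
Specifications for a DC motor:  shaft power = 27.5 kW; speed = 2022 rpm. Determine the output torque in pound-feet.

ω = 2π × 2022/60 = 211.7 rad/s
τ = P/ω = 27500/211.7 = 129.9 N·m
In lb·ft: 129.9/1.356 = 95.8 lb·ft

95.8 lb·ft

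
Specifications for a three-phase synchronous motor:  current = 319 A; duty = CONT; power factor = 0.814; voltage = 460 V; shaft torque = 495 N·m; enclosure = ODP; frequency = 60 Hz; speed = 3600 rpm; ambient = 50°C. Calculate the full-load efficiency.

ω = 2π × 3600/60 = 377 rad/s; P_out = τω = 495 × 377 = 186615 W
P_in = √3·V_L·I_L·cosφ = 1.732 × 460 × 319 × 0.814 = 206881 W
η = P_out / P_in = 186615 / 206881 = 0.902 = 90.2%

90.2 %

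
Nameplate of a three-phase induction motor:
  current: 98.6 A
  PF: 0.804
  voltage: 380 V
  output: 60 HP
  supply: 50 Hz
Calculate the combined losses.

P_in = √3·V·I·cosφ = 1.732×380×98.6×0.804 = 52175 W
P_out = 60×746 = 44760 W
Losses = P_in − P_out = 52175 − 44760 = 7415 W

7.42 kW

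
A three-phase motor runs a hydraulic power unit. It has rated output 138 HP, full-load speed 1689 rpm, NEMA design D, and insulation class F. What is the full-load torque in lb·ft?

429 lb·ft

P_out = 138 × 746 = 102948 W
ω = 2π × 1689/60 = 176.9 rad/s
τ = P_out/ω = 102948/176.9 = 582 N·m
In lb·ft: 582/1.356 = 429 lb·ft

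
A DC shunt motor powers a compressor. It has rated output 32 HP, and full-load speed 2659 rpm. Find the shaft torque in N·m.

85.7 N·m

P_out = 32 × 746 = 23872 W
ω = 2π × 2659/60 = 278.4 rad/s
τ = P_out/ω = 23872/278.4 = 85.7 N·m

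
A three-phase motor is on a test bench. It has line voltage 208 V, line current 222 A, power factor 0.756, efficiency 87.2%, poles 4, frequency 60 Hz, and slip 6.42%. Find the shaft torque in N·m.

299 N·m

P_in = √3·V·I·cosφ = 1.732 × 208 × 222 × 0.756 = 60462 W
P_out = η·P_in = 0.872 × 60462 = 52723 W
n_s = 120×60/4 = 1800 rpm; n = 1800×(1−0.0642) = 1684 rpm
ω = 2π×1684/60 = 176.3 rad/s
τ = P_out/ω = 52723/176.3 = 299 N·m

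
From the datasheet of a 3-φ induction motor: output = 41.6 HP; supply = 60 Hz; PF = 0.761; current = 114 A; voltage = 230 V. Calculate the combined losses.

P_in = √3·V·I·cosφ = 1.732×230×114×0.761 = 34559 W
P_out = 41.6×746 = 31034 W
Losses = P_in − P_out = 34559 − 31034 = 3525 W

3.53 kW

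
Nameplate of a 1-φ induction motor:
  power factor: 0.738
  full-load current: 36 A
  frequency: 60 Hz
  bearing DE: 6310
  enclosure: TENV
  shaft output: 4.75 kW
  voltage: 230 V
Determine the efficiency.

P_out = 4.75 kW = 4750 W
P_in = V·I·cosφ = 230 × 36 × 0.738 = 6111 W
η = P_out / P_in = 4750 / 6111 = 0.777 = 77.7%

77.7 %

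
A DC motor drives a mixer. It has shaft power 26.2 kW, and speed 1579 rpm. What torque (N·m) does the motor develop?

158 N·m

ω = 2π × 1579/60 = 165.4 rad/s
τ = P/ω = 26200/165.4 = 158 N·m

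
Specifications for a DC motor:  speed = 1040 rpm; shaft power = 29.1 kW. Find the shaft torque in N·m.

267 N·m

ω = 2π × 1040/60 = 108.9 rad/s
τ = P/ω = 29100/108.9 = 267 N·m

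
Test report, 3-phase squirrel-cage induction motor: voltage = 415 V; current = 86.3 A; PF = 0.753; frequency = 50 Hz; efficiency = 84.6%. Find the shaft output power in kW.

39.5 kW

P_in = √3·V·I·cosφ = 1.732 × 415 × 86.3 × 0.753 = 46709 W
P_out = η·P_in = 0.846 × 46709 = 39516 W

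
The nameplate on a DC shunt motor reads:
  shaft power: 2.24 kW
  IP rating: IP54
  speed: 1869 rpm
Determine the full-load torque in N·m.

11.4 N·m

ω = 2π × 1869/60 = 195.7 rad/s
τ = P/ω = 2240/195.7 = 11.4 N·m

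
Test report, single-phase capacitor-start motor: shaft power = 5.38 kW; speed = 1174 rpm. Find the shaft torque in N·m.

43.8 N·m

ω = 2π × 1174/60 = 122.9 rad/s
τ = P/ω = 5380/122.9 = 43.8 N·m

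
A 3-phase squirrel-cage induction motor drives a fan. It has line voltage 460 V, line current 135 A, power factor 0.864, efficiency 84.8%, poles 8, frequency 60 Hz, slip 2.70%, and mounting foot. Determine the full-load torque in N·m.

P_in = √3·V·I·cosφ = 1.732 × 460 × 135 × 0.864 = 92929 W
P_out = η·P_in = 0.848 × 92929 = 78804 W
n_s = 120×60/8 = 900 rpm; n = 900×(1−0.027) = 876 rpm
ω = 2π×876/60 = 91.73 rad/s
τ = P_out/ω = 78804/91.73 = 859 N·m

859 N·m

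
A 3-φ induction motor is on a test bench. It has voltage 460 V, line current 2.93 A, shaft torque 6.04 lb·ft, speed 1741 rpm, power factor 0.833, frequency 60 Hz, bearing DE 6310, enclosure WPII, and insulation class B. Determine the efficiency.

76.8 %

τ = 6.04 lb·ft × 1.356 = 8.19 N·m
ω = 2π × 1741/60 = 182.3 rad/s; P_out = τω = 8.19 × 182.3 = 1493 W
P_in = √3·V_L·I_L·cosφ = 1.732 × 460 × 2.93 × 0.833 = 1945 W
η = P_out / P_in = 1493 / 1945 = 0.768 = 76.8%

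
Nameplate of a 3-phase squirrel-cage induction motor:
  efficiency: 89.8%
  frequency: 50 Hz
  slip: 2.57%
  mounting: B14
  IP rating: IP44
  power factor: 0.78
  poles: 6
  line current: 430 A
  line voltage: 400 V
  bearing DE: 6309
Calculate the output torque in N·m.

P_in = √3·V·I·cosφ = 1.732 × 400 × 430 × 0.78 = 232365 W
P_out = η·P_in = 0.898 × 232365 = 208664 W
n_s = 120×50/6 = 1000 rpm; n = 1000×(1−0.0257) = 974 rpm
ω = 2π×974/60 = 102 rad/s
τ = P_out/ω = 208664/102 = 2050 N·m

2050 N·m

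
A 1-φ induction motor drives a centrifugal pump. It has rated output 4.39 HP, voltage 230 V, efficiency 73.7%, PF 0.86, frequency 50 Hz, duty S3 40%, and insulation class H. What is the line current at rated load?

22.5 A

P_out = 4.39 × 746 = 3275 W
P_in = P_out / η = 3275 / 0.737 = 4444 W
I = P_in / (V·cosφ) = 4444 / (230 × 0.86) = 22.5 A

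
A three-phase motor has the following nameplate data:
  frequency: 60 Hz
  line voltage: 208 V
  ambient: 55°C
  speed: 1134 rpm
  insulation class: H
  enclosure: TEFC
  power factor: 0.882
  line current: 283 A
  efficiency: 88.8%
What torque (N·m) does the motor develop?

672 N·m

P_in = √3·V·I·cosφ = 1.732 × 208 × 283 × 0.882 = 89922 W
P_out = η·P_in = 0.888 × 89922 = 79851 W
n = 1134 rpm
ω = 2π×1134/60 = 118.8 rad/s
τ = P_out/ω = 79851/118.8 = 672 N·m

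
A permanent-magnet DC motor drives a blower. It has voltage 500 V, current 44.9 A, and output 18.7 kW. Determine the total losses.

3750 W

P_in = V·I = 500×44.9 = 22450 W
P_out = 18700 W
Losses = P_in − P_out = 22450 − 18700 = 3750 W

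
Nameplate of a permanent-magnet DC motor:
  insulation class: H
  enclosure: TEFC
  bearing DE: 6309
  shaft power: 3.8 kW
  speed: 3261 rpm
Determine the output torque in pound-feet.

ω = 2π × 3261/60 = 341.5 rad/s
τ = P/ω = 3800/341.5 = 11.13 N·m
In lb·ft: 11.13/1.356 = 8.21 lb·ft

8.21 lb·ft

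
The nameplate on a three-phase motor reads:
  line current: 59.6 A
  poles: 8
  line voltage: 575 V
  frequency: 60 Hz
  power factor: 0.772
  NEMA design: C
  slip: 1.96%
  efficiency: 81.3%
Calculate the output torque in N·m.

403 N·m

P_in = √3·V·I·cosφ = 1.732 × 575 × 59.6 × 0.772 = 45823 W
P_out = η·P_in = 0.813 × 45823 = 37254 W
n_s = 120×60/8 = 900 rpm; n = 900×(1−0.0196) = 882 rpm
ω = 2π×882/60 = 92.36 rad/s
τ = P_out/ω = 37254/92.36 = 403 N·m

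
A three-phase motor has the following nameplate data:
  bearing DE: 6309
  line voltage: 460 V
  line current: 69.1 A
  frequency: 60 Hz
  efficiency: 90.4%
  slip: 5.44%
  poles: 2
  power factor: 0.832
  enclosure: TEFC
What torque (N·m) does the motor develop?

P_in = √3·V·I·cosφ = 1.732 × 460 × 69.1 × 0.832 = 45804 W
P_out = η·P_in = 0.904 × 45804 = 41407 W
n_s = 120×60/2 = 3600 rpm; n = 3600×(1−0.0544) = 3404 rpm
ω = 2π×3404/60 = 356.5 rad/s
τ = P_out/ω = 41407/356.5 = 116 N·m

116 N·m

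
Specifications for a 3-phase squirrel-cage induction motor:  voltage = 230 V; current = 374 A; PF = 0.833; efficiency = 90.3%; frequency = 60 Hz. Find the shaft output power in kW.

112 kW

P_in = √3·V·I·cosφ = 1.732 × 230 × 374 × 0.833 = 124106 W
P_out = η·P_in = 0.903 × 124106 = 112068 W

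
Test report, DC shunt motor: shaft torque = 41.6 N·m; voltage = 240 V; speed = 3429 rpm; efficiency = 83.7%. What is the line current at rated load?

74.4 A

ω = 2π×3429/60 = 359.1 rad/s; P_out = τω = 41.6 × 359.1 = 14939 W
P_in = P_out / η = 14939 / 0.837 = 17848 W
I = P_in / V = 17848 / 240 = 74.4 A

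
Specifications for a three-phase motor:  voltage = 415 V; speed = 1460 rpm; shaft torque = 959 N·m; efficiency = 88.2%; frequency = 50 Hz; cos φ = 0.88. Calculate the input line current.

263 A

ω = 2π×1460/60 = 152.9 rad/s; P_out = τω = 959 × 152.9 = 146631 W
P_in = P_out / η = 146631 / 0.882 = 166248 W
I_L = P_in / (√3·V_L·cosφ) = 166248 / (1.732 × 415 × 0.88) = 263 A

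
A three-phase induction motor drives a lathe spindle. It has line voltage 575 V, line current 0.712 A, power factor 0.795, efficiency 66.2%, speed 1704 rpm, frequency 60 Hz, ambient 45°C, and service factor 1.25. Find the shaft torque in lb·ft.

P_in = √3·V·I·cosφ = 1.732 × 575 × 0.712 × 0.795 = 564 W
P_out = η·P_in = 0.662 × 564 = 373 W
n = 1704 rpm
ω = 2π×1704/60 = 178.4 rad/s
τ = P_out/ω = 373/178.4 = 2.091 N·m
In lb·ft: 2.091/1.356 = 1.54 lb·ft

1.54 lb·ft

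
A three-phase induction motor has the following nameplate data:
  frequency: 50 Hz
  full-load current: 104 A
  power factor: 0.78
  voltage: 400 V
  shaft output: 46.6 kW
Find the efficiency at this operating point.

82.9 %

P_out = 46.6 kW = 46600 W
P_in = √3·V_L·I_L·cosφ = 1.732 × 400 × 104 × 0.78 = 56200 W
η = P_out / P_in = 46600 / 56200 = 0.829 = 82.9%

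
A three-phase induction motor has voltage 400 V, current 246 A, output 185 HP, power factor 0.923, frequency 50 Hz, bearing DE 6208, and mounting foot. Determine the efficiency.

87.7 %

P_out = 185 × 746 = 138010 W
P_in = √3·V_L·I_L·cosφ = 1.732 × 400 × 246 × 0.923 = 157306 W
η = P_out / P_in = 138010 / 157306 = 0.877 = 87.7%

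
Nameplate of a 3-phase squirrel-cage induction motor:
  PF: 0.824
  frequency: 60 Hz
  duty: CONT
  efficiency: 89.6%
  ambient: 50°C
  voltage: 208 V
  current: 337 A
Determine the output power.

P_in = √3·V·I·cosφ = 1.732 × 208 × 337 × 0.824 = 100039 W
P_out = η·P_in = 0.896 × 100039 = 89635 W

89.6 kW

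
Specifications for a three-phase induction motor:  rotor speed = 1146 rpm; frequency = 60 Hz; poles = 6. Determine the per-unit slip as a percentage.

n_s = 120f/p = 120×60/6 = 1200 rpm
s = (n_s − n)/n_s = (1200 − 1146)/1200 = 0.0450

4.5 %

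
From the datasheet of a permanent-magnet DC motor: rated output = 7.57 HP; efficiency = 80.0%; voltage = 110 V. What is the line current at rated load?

P_out = 7.57 × 746 = 5647 W
P_in = P_out / η = 5647 / 0.800 = 7059 W
I = P_in / V = 7059 / 110 = 64.2 A

64.2 A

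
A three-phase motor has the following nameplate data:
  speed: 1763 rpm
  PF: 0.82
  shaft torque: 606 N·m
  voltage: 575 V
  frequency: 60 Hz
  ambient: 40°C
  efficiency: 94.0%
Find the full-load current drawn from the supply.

146 A

ω = 2π×1763/60 = 184.6 rad/s; P_out = τω = 606 × 184.6 = 111868 W
P_in = P_out / η = 111868 / 0.940 = 119009 W
I_L = P_in / (√3·V_L·cosφ) = 119009 / (1.732 × 575 × 0.82) = 146 A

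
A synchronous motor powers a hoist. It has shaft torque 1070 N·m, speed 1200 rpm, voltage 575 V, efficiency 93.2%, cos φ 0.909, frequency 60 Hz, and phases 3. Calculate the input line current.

159 A

ω = 2π×1200/60 = 125.7 rad/s; P_out = τω = 1070 × 125.7 = 134499 W
P_in = P_out / η = 134499 / 0.932 = 144312 W
I_L = P_in / (√3·V_L·cosφ) = 144312 / (1.732 × 575 × 0.909) = 159 A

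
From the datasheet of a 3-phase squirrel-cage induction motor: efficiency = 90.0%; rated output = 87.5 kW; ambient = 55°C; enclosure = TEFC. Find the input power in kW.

97.2 kW

P_out = 87500 W
P_in = P_out/η = 87500/0.9 = 97222 W = 97.2 kW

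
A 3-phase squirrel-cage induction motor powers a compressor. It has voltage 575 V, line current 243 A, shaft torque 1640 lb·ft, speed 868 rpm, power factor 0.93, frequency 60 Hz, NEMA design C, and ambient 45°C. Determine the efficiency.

τ = 1640 lb·ft × 1.356 = 2224 N·m
ω = 2π × 868/60 = 90.9 rad/s; P_out = τω = 2224 × 90.9 = 202162 W
P_in = √3·V_L·I_L·cosφ = 1.732 × 575 × 243 × 0.93 = 225063 W
η = P_out / P_in = 202162 / 225063 = 0.898 = 89.8%

89.8 %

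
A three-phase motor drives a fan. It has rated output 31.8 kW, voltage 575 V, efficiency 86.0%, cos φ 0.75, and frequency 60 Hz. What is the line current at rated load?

P_out = 31.8 kW = 31800 W
P_in = P_out / η = 31800 / 0.860 = 36977 W
I_L = P_in / (√3·V_L·cosφ) = 36977 / (1.732 × 575 × 0.75) = 49.5 A

49.5 A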